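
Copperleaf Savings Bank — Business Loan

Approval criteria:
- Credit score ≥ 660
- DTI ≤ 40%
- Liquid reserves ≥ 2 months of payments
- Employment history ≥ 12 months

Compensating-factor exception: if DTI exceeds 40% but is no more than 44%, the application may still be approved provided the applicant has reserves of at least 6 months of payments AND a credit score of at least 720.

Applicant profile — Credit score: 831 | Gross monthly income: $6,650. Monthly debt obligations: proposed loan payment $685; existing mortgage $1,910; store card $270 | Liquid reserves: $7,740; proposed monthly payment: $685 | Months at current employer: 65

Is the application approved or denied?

Credit score 831 ≥ 660 (meets base)
Total debts = (685 + 1,910 + 270) = 2,865. DTI: 2,865 ÷ 6,650 = 43.1%, over the 40% base limit.
Reserves = 7,740/685 = 11.3 months ≥ 2
Employment 65 ≥ 12 months
43.1% falls in the override range (40%–44%), so the compensating-factor test applies.
Reserves 11.3 ≥ 6 months; credit score 831 ≥ 720.
Both compensating conditions met → exception applies.

Approved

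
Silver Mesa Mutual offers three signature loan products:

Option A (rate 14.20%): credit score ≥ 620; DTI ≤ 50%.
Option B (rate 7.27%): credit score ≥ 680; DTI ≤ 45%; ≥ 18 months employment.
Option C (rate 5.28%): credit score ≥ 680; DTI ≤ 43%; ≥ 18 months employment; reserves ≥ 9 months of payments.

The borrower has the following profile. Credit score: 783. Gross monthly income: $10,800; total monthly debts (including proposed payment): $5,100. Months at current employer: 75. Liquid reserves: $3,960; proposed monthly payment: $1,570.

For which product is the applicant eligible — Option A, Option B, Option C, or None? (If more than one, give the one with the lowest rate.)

DTI = 5,100/10,800 = 47.2%.
Reserves = 3,960/1,570 = 2.5 months.
Option A: score 783 ≥ 620; DTI 47.2% ≤ 50% → qualifies.
Option B: score 783 ≥ 680; DTI 47.2% > 45%; employment 75 ≥ 18 mo → does not qualify.
Option C: score 783 ≥ 680; DTI 47.2% > 43%; employment 75 ≥ 18 mo; reserves 2.5 < 9 mo → does not qualify.

Option A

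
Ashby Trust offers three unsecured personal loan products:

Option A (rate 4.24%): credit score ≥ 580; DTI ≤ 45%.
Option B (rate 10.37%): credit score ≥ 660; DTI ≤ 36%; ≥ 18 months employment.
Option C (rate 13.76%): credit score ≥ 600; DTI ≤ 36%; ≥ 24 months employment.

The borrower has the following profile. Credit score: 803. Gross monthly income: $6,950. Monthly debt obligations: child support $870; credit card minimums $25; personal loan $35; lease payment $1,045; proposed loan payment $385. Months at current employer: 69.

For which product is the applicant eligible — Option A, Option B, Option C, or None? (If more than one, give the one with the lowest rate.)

Option A

Total debts = (870 + 25 + 35 + 1,045 + 385) = 2,360; DTI = 2,360/6,950 = 34%.
Option A: score 803 ≥ 580; DTI 34% ≤ 45% → qualifies.
Option B: score 803 ≥ 660; DTI 34% ≤ 36%; employment 69 ≥ 18 mo → qualifies.
Option C: score 803 ≥ 600; DTI 34% ≤ 36%; employment 69 ≥ 24 mo → qualifies.
Qualifying: Option A, Option B, Option C. Lowest rate is 4.24% → Option A.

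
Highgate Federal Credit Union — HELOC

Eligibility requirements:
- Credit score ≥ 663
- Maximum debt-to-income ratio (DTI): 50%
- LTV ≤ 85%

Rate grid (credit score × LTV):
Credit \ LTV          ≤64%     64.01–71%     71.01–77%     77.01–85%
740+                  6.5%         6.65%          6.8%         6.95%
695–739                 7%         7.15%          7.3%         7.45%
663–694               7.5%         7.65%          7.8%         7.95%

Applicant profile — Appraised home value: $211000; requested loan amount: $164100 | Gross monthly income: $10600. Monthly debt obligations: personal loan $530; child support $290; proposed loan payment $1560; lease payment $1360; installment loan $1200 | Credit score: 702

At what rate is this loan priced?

7.45%

Credit score 702 ≥ 663; Total monthly debts = (530 + 290 + 1,560 + 1,360 + 1,200) = 4,940. DTI = 4,940/10,600 = 46.6% ≤ 50%
Loan-to-value = 164,100/211,000 = 77.8% — pass (85% max)
Credit 702 → row 695–739; LTV 77.8% → column 77.01–85%. Grid cell → 7.45%.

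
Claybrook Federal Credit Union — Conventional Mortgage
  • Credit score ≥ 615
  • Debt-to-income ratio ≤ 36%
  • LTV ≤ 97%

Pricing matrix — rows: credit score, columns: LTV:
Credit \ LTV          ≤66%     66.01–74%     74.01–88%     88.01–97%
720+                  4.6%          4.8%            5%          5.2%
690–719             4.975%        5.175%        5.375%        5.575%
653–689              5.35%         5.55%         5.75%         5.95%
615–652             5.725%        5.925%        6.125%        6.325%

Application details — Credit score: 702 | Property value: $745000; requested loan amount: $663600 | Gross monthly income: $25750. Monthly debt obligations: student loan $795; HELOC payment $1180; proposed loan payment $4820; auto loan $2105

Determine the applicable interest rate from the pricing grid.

5.575%

Credit score 702 ≥ 615; Total monthly debts = (795 + 1,180 + 4,820 + 2,105) = 8,900. Debt-to-income = 8,900/25,750 = 34.6% — meets 36% limit
Loan-to-value = 663,600/745,000 = 89.1% — pass (97% max)
Credit 702 → row 690–719; LTV 89.1% → column 88.01–97%. Grid cell → 5.575%.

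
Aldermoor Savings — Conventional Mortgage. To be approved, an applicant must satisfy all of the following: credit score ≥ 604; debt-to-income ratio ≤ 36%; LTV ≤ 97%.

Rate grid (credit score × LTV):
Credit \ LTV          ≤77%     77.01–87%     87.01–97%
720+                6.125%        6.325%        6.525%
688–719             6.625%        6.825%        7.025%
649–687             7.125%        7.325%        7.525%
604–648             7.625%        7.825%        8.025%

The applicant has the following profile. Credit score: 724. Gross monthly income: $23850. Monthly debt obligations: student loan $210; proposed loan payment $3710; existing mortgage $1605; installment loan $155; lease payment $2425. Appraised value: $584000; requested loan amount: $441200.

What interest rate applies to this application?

6.125%

Credit score 724 ≥ 604; Total monthly debts = (210 + 3,710 + 1,605 + 155 + 2,425) = 8,105. Debt-to-income = 8,105/23,850 = 34% — meets 36% limit
Loan-to-value = 441,200/584,000 = 75.5% — pass (97% max)
Score 724 is in the 720+ band; LTV 75.5% is in the ≤77% band → 6.125%.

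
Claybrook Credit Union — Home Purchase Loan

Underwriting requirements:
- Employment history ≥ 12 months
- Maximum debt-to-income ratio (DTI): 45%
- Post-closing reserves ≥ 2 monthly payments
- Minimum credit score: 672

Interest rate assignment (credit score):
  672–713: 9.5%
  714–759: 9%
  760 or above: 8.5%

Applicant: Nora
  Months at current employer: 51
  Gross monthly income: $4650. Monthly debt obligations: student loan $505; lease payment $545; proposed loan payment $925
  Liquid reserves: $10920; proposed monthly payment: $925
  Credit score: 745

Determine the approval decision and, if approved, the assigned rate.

Approved at 9%

Credit score 745 ≥ 672 (meets minimum)
Employment 51 ≥ 12 months
Total monthly debts = (505 + 545 + 925) = 1,975. DTI: 1,975 ÷ 4,650 = 42.5%, within the 45% cap
Liquid reserves cover 10,920/925 = 11.8 months — ≥ 2 required
All requirements met. Score 745 falls in the 714–759 tier → 9%.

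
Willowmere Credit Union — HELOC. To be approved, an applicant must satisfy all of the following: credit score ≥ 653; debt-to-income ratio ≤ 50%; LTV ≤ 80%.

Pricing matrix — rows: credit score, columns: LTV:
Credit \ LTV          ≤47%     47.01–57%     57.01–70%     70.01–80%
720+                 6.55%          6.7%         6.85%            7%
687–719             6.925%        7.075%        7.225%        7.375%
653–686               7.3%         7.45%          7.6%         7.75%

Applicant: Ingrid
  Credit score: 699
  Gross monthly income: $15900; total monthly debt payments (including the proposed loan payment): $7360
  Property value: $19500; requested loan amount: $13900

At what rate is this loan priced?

Credit score 699 ≥ 653; DTI: 7,360 ÷ 15,900 = 46.3%, within the 50% cap
LTV = 13,900/19,500 = 71.3% ≤ 80%
Row: 699 falls in 687–719. Column: 71.3% falls in 70.01–80%. Rate = 7.375%.

7.375%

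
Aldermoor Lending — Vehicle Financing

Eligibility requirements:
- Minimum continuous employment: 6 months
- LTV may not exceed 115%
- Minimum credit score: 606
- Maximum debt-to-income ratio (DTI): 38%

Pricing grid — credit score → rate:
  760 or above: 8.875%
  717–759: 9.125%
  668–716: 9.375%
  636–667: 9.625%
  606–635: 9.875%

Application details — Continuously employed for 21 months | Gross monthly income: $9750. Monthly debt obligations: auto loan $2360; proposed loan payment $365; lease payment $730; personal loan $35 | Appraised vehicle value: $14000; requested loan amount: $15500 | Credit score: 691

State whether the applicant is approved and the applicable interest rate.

Credit score 691 ≥ 606 (meets minimum)
Loan-to-value = 15,500/14,000 = 110.7% — pass (115% max)
Employment 21 ≥ 6 months
Total monthly debts = (2,360 + 365 + 730 + 35) = 3,490. DTI = 3,490/9,750 = 35.8% ≤ 38%
All requirements met. Score 691 falls in the 668–716 tier → 9.375%.

Approved at 9.375%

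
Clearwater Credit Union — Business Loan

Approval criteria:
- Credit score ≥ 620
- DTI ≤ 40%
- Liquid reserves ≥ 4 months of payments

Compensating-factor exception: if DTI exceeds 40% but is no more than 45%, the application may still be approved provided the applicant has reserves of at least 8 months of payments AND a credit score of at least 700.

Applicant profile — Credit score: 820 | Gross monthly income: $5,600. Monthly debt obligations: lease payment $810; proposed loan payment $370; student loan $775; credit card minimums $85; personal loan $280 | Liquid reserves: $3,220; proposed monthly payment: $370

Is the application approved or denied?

Approved

Credit score 820 ≥ 620 (meets base)
Total debts = (810 + 370 + 775 + 85 + 280) = 2,320. DTI = 2,320/5,600 = 41.4% > 40% — standard DTI limit exceeded.
Reserves: 3,220 ÷ 370 = 8.7 months (meets 4-month minimum)
DTI 41.4% is within the 40%–45% exception band; checking compensating factors.
Reserves 8.7 ≥ 8 months; credit score 820 ≥ 700.
Both compensating conditions met → exception applies.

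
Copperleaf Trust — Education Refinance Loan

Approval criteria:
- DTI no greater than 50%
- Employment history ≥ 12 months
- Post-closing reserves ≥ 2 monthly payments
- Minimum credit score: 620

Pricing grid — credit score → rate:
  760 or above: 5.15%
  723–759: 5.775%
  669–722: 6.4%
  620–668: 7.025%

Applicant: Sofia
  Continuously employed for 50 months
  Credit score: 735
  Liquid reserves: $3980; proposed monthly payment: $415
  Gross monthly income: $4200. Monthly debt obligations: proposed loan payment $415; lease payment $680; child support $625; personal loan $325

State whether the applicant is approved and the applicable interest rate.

Credit score 735 ≥ 620 (meets minimum)
Total monthly debts = (415 + 680 + 625 + 325) = 2,045. DTI = 2,045/4,200 = 48.7% ≤ 50%
Employment 50 ≥ 12 months
Reserves: 3,980 ÷ 415 = 9.6 months (meets 2-month minimum)
All requirements met. Score 735 falls in the 723–759 tier → 5.775%.

Approved at 5.775%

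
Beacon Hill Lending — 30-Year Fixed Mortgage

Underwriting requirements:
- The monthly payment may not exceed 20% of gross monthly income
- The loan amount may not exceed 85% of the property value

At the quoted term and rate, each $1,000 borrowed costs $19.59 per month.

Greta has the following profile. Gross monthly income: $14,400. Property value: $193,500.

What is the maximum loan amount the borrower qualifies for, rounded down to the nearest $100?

$147,000

Payment cap: 20% × $14,400 = $2,880/month.
At $19.59 per $1,000, that supports 2,880/19.59 × 1,000 ≈ $147,013 → $147,000.
LTV cap: 85% × $193,500 = $164,475 → $164,400.
Binding constraint: payment-to-income.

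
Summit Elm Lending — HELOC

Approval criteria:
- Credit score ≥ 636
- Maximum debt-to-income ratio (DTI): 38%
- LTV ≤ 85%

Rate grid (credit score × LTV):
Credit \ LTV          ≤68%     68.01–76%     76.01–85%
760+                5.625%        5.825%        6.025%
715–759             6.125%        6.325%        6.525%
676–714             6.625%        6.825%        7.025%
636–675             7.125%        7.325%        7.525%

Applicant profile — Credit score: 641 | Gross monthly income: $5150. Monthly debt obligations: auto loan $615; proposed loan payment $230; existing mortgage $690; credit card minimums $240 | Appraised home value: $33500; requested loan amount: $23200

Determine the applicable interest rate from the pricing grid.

Credit score 641 ≥ 636; Total monthly debts = (615 + 230 + 690 + 240) = 1,775. DTI = 1,775/5,150 = 34.5% ≤ 38%
Loan-to-value = 23,200/33,500 = 69.3% — pass (85% max)
Credit 641 → row 636–675; LTV 69.3% → column 68.01–76%. Grid cell → 7.325%.

7.325%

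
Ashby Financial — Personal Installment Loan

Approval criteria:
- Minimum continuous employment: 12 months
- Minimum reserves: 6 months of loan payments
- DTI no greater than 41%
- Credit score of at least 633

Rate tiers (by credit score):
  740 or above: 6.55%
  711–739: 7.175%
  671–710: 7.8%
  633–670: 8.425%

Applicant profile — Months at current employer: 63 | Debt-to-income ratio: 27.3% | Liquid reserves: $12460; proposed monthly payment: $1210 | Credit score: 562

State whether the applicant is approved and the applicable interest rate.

Denied

Credit score 562 < 633 (below minimum)
Employment 63 ≥ 12 months
DTI 27.3% is within the 41% limit
Liquid reserves cover 12,460/1,210 = 10.3 months — ≥ 6 required
Not all requirements met → denied.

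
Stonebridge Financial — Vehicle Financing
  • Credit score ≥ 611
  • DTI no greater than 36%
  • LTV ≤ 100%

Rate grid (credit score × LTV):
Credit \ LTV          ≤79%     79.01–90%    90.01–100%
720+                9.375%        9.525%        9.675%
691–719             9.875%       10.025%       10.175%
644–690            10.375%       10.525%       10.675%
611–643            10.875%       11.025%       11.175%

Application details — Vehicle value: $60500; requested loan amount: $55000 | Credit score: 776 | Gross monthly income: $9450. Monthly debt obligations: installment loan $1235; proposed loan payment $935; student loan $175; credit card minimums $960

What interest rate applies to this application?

9.675%

Credit score 776 ≥ 611; Total monthly debts = (1,235 + 935 + 175 + 960) = 3,305. Debt-to-income = 3,305/9,450 = 35% — meets 36% limit
LTV = 55,000/60,500 = 90.9% ≤ 100%
Credit 776 → row 720+; LTV 90.9% → column 90.01–100%. Grid cell → 9.675%.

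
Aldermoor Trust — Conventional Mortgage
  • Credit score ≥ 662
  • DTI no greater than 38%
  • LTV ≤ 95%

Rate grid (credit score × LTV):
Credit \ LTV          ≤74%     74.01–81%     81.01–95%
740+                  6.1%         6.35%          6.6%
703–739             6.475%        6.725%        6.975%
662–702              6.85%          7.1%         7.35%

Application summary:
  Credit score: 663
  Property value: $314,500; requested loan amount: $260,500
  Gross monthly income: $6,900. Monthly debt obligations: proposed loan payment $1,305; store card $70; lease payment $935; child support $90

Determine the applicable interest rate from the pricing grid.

Credit score 663 ≥ 662; Total monthly debts = (1,305 + 70 + 935 + 90) = 2,400. DTI: 2,400 ÷ 6,900 = 34.8%, within the 38% cap
LTV: 260,500 ÷ 314,500 = 82.8%, within 95% cap
Row: 663 falls in 662–702. Column: 82.8% falls in 81.01–95%. Rate = 7.35%.

7.35%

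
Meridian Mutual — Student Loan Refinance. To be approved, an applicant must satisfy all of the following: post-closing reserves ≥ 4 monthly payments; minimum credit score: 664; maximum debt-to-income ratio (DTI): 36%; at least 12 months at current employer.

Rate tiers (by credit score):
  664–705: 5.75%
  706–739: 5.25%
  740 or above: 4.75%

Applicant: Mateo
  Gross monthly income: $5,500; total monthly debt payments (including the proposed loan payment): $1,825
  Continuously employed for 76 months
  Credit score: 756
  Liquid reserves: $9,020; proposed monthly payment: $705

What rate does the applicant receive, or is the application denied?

Approved at 4.75%

Credit score 756 ≥ 664 (meets minimum)
Employment 76 ≥ 12 months
DTI = 1,825/5,500 = 33.2% ≤ 36%
Liquid reserves cover 9,020/705 = 12.8 months — ≥ 4 required
All requirements met. Score 756 falls in the 740 or above tier → 4.75%.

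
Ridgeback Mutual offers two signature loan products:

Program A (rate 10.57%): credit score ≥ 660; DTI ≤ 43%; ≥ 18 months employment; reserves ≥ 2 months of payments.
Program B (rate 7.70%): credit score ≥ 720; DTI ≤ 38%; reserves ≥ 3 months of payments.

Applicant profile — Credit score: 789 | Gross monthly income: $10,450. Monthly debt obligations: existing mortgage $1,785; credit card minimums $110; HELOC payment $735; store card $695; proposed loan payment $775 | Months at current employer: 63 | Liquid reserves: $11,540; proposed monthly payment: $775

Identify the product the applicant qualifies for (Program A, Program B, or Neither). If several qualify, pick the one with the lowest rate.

Total debts = (1,785 + 110 + 735 + 695 + 775) = 4,100; DTI = 4,100/10,450 = 39.2%.
Reserves = 11,540/775 = 14.9 months.
Program A: score 789 ≥ 660; DTI 39.2% ≤ 43%; employment 63 ≥ 18 mo; reserves 14.9 ≥ 2 mo → qualifies.
Program B: score 789 ≥ 720; DTI 39.2% > 38%; reserves 14.9 ≥ 3 mo → does not qualify.

Program A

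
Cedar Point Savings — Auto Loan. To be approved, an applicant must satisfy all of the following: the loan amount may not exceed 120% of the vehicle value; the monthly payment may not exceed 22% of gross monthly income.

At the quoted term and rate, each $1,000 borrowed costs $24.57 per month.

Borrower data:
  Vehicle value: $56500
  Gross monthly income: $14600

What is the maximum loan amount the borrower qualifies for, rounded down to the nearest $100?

$67,800

Payment cap: 22% × $14,600 = $3,212/month.
At $24.57 per $1,000, that supports 3,212/24.57 × 1,000 ≈ $130,728 → $130,700.
LTV cap: 120% × $56,500 = $67,800 → $67,800.
Binding constraint: loan-to-value.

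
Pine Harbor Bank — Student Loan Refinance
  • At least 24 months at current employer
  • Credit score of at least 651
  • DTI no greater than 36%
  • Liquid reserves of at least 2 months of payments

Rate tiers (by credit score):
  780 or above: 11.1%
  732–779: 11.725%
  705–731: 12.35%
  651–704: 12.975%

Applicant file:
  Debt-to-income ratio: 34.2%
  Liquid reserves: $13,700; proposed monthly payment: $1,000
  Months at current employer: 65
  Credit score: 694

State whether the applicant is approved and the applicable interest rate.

Approved at 12.975%

Credit score 694 ≥ 651 (meets minimum)
DTI 34.2% ≤ 36%
Employment 65 ≥ 24 months
Reserves = 13,700/1,000 = 13.7 months ≥ 2
All requirements met. Score 694 falls in the 651–704 tier → 12.975%.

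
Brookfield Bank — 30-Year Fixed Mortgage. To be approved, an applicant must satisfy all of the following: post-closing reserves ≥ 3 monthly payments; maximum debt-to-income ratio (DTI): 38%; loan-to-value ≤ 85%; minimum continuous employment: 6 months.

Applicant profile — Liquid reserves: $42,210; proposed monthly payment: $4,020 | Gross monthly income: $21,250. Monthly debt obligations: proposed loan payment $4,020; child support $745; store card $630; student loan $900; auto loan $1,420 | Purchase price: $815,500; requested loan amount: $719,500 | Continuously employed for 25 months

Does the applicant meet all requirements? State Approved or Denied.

Denied

Liquid reserves cover 42,210/4,020 = 10.5 months — ≥ 3 required
Total monthly debts = (4,020 + 745 + 630 + 900 + 1,420) = 7,715. Debt-to-income = 7,715/21,250 = 36.3% — meets 38% limit
LTV = 719,500/815,500 = 88.2% > 85%
Employment 25 ≥ 6 months
Fails on LTV.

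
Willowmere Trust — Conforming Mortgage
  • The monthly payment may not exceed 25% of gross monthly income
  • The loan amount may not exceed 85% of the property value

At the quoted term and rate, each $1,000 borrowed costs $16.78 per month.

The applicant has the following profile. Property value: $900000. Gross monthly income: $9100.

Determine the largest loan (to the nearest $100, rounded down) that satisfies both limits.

Payment cap: 25% × $9,100 = $2,275/month.
At $16.78 per $1,000, that supports 2,275/16.78 × 1,000 ≈ $135,578 → $135,500.
LTV cap: 85% × $900,000 = $765,000 → $765,000.
Binding constraint: payment-to-income.

$135,500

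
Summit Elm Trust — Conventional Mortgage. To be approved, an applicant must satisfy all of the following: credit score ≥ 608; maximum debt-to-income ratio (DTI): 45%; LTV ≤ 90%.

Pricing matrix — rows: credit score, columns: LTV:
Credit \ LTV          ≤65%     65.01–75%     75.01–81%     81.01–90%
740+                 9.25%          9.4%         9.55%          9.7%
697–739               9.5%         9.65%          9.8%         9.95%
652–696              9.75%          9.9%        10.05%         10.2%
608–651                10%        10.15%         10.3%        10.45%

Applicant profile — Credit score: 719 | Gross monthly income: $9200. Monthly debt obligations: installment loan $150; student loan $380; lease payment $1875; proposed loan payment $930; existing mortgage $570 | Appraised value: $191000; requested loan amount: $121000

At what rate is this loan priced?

9.5%

Credit score 719 ≥ 608; Total monthly debts = (150 + 380 + 1,875 + 930 + 570) = 3,905. DTI = 3,905/9,200 = 42.4% ≤ 45%
LTV: 121,000 ÷ 191,000 = 63.4%, within 90% cap
Credit 719 → row 697–739; LTV 63.4% → column ≤65%. Grid cell → 9.5%.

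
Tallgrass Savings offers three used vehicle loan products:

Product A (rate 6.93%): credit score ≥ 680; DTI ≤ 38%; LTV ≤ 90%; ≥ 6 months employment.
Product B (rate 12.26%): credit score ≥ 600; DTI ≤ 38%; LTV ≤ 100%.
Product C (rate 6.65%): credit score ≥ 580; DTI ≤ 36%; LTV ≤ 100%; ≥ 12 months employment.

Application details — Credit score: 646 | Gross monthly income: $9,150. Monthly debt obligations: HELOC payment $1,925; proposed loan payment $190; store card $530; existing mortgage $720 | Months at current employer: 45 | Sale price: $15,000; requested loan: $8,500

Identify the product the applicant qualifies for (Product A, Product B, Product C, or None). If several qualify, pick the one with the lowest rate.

Product B

Total debts = (1,925 + 190 + 530 + 720) = 3,365; DTI = 3,365/9,150 = 36.8%.
LTV = 8,500/15,000 = 56.7%.
Product A: score 646 < 680; DTI 36.8% ≤ 38%; LTV 56.7% ≤ 90%; employment 45 ≥ 6 mo → does not qualify.
Product B: score 646 ≥ 600; DTI 36.8% ≤ 38%; LTV 56.7% ≤ 100% → qualifies.
Product C: score 646 ≥ 580; DTI 36.8% > 36%; LTV 56.7% ≤ 100%; employment 45 ≥ 12 mo → does not qualify.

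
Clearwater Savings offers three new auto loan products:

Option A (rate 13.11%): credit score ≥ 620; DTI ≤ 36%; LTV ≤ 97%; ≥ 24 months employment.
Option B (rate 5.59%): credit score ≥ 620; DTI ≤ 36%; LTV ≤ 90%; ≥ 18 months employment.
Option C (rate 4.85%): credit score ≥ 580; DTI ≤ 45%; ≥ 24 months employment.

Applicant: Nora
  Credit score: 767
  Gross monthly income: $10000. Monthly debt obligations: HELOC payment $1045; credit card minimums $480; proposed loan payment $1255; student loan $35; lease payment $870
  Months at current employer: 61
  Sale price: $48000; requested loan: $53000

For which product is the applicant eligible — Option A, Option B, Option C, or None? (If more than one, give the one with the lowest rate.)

Option C

Total debts = (1,045 + 480 + 1,255 + 35 + 870) = 3,685; DTI = 3,685/10,000 = 36.9%.
LTV = 53,000/48,000 = 110.4%.
Option A: score 767 ≥ 620; DTI 36.9% > 36%; LTV 110.4% > 97%; employment 61 ≥ 24 mo → does not qualify.
Option B: score 767 ≥ 620; DTI 36.9% > 36%; LTV 110.4% > 90%; employment 61 ≥ 18 mo → does not qualify.
Option C: score 767 ≥ 580; DTI 36.9% ≤ 45%; employment 61 ≥ 24 mo → qualifies.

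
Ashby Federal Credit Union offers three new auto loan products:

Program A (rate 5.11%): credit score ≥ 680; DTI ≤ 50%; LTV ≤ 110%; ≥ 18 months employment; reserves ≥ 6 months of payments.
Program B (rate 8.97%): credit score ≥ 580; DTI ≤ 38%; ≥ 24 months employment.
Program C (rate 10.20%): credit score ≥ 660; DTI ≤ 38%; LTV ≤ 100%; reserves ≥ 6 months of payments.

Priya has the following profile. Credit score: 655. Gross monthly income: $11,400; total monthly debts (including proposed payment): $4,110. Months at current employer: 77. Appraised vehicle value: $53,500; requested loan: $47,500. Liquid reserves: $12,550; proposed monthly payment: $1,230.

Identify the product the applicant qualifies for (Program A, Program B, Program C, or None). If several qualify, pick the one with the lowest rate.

DTI = 4,110/11,400 = 36.1%.
LTV = 47,500/53,500 = 88.8%.
Reserves = 12,550/1,230 = 10.2 months.
Program A: score 655 < 680; DTI 36.1% ≤ 50%; LTV 88.8% ≤ 110%; employment 77 ≥ 18 mo; reserves 10.2 ≥ 6 mo → does not qualify.
Program B: score 655 ≥ 580; DTI 36.1% ≤ 38%; employment 77 ≥ 24 mo → qualifies.
Program C: score 655 < 660; DTI 36.1% ≤ 38%; LTV 88.8% ≤ 100%; reserves 10.2 ≥ 6 mo → does not qualify.

Program B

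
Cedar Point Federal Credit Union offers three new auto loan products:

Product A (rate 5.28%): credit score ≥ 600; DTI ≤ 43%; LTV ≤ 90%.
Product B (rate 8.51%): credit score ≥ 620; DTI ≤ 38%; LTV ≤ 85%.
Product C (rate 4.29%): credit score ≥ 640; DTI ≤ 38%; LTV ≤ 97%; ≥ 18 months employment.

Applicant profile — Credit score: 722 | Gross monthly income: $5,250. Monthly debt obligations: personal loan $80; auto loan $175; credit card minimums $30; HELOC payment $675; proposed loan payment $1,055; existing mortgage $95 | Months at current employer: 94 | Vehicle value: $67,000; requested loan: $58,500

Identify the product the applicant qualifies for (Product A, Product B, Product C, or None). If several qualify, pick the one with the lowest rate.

Total debts = (80 + 175 + 30 + 675 + 1,055 + 95) = 2,110; DTI = 2,110/5,250 = 40.2%.
LTV = 58,500/67,000 = 87.3%.
Product A: score 722 ≥ 600; DTI 40.2% ≤ 43%; LTV 87.3% ≤ 90% → qualifies.
Product B: score 722 ≥ 620; DTI 40.2% > 38%; LTV 87.3% > 85% → does not qualify.
Product C: score 722 ≥ 640; DTI 40.2% > 38%; LTV 87.3% ≤ 97%; employment 94 ≥ 18 mo → does not qualify.

Product A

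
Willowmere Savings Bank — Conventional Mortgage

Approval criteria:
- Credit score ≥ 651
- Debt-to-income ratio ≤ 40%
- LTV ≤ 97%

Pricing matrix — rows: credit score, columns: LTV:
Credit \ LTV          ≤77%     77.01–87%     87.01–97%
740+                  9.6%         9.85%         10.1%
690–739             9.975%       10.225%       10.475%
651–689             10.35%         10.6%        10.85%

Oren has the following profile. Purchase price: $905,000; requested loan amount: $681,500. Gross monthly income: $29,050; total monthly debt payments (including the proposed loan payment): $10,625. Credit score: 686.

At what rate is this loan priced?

Credit score 686 ≥ 651; DTI: 10,625 ÷ 29,050 = 36.6%, within the 40% cap
LTV = 681,500/905,000 = 75.3% ≤ 97%
Score 686 is in the 651–689 band; LTV 75.3% is in the ≤77% band → 10.35%.

10.35%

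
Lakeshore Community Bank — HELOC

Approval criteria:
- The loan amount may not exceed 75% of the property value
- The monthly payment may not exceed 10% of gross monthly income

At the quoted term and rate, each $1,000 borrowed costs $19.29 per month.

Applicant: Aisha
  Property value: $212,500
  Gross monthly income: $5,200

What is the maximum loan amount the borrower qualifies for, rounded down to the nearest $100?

Payment cap: 10% × $5,200 = $520/month.
At $19.29 per $1,000, that supports 520/19.29 × 1,000 ≈ $26,956 → $26,900.
LTV cap: 75% × $212,500 = $159,375 → $159,300.
Binding constraint: payment-to-income.

$26,900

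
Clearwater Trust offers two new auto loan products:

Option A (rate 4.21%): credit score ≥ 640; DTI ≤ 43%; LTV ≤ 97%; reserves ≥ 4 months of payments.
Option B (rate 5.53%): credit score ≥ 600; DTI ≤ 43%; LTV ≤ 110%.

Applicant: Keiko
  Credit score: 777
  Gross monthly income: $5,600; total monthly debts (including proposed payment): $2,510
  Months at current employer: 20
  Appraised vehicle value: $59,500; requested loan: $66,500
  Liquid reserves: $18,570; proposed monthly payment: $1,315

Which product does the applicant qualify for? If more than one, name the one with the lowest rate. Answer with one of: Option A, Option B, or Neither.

Neither

DTI = 2,510/5,600 = 44.8%.
LTV = 66,500/59,500 = 111.8%.
Reserves = 18,570/1,315 = 14.1 months.
Option A: score 777 ≥ 640; DTI 44.8% > 43%; LTV 111.8% > 97%; reserves 14.1 ≥ 4 mo → does not qualify.
Option B: score 777 ≥ 600; DTI 44.8% > 43%; LTV 111.8% > 110% → does not qualify.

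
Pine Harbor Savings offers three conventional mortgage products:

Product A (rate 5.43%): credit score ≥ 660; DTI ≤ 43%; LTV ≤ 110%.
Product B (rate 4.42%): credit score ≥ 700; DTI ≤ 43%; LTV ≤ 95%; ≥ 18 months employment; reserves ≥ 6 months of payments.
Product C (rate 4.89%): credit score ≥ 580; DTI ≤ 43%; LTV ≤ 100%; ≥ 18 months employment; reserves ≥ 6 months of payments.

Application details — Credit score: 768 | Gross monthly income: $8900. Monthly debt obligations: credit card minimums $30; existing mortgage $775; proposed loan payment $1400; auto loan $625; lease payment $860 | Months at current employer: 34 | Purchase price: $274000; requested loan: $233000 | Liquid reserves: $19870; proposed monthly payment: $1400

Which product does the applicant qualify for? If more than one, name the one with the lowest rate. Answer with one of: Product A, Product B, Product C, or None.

Total debts = (30 + 775 + 1,400 + 625 + 860) = 3,690; DTI = 3,690/8,900 = 41.5%.
LTV = 233,000/274,000 = 85%.
Reserves = 19,870/1,400 = 14.2 months.
Product A: score 768 ≥ 660; DTI 41.5% ≤ 43%; LTV 85% ≤ 110% → qualifies.
Product B: score 768 ≥ 700; DTI 41.5% ≤ 43%; LTV 85% ≤ 95%; employment 34 ≥ 18 mo; reserves 14.2 ≥ 6 mo → qualifies.
Product C: score 768 ≥ 580; DTI 41.5% ≤ 43%; LTV 85% ≤ 100%; employment 34 ≥ 18 mo; reserves 14.2 ≥ 6 mo → qualifies.
Qualifying: Product A, Product B, Product C. Lowest rate is 4.42% → Product B.

Product B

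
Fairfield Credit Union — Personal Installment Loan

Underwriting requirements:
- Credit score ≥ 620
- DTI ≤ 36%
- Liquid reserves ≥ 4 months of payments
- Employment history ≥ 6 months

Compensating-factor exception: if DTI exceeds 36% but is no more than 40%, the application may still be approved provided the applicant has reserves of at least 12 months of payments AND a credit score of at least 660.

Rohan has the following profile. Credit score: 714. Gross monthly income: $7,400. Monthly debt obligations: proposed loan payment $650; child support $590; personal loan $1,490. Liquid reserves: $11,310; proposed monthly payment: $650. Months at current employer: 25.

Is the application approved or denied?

Credit score 714 ≥ 620 (meets base)
Total debts = (650 + 590 + 1,490) = 2,730. DTI = 2,730/7,400 = 36.9% > 36% — standard DTI limit exceeded.
Reserves = 11,310/650 = 17.4 months ≥ 4
Employment 25 ≥ 6 months
DTI 36.9% is within the 36%–40% exception band; checking compensating factors.
Override check — reserves: 17.4 mo (ok); score: 714 (ok).
Both override conditions satisfied; DTI exception granted.

Approved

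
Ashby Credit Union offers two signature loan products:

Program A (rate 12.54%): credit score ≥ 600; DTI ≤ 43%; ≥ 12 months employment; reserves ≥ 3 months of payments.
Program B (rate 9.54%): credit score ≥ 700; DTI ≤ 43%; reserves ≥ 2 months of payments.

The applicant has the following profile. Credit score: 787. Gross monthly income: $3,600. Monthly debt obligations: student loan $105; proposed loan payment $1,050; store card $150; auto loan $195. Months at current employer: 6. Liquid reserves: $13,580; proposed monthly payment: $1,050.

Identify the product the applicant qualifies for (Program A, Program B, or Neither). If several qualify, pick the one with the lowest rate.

Program B

Total debts = (105 + 1,050 + 150 + 195) = 1,500; DTI = 1,500/3,600 = 41.7%.
Reserves = 13,580/1,050 = 12.9 months.
Program A: score 787 ≥ 600; DTI 41.7% ≤ 43%; employment 6 < 12 mo; reserves 12.9 ≥ 3 mo → does not qualify.
Program B: score 787 ≥ 700; DTI 41.7% ≤ 43%; reserves 12.9 ≥ 2 mo → qualifies.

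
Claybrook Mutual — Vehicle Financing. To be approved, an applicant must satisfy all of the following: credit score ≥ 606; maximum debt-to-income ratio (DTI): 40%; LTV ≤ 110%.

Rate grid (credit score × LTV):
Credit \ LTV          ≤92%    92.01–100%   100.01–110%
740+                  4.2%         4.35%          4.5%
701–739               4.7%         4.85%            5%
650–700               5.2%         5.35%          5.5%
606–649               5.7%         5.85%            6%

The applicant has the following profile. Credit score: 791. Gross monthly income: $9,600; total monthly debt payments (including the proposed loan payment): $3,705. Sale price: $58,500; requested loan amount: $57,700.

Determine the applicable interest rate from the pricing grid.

Credit score 791 ≥ 606; Debt-to-income = 3,705/9,600 = 38.6% — meets 40% limit
Loan-to-value = 57,700/58,500 = 98.6% — pass (110% max)
Score 791 is in the 740+ band; LTV 98.6% is in the 92.01–100% band → 4.35%.

4.35%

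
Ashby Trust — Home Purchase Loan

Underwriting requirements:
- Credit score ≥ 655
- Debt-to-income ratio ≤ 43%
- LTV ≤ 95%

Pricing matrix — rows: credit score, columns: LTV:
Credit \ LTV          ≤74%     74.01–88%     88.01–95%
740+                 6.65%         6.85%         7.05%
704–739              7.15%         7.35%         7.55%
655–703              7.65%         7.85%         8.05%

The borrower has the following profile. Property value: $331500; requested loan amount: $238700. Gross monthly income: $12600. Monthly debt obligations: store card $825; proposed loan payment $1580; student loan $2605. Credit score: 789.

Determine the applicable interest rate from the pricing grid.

6.65%

Credit score 789 ≥ 655; Total monthly debts = (825 + 1,580 + 2,605) = 5,010. Debt-to-income = 5,010/12,600 = 39.8% — meets 43% limit
LTV = 238,700/331,500 = 72% ≤ 95%
Score 789 is in the 740+ band; LTV 72% is in the ≤74% band → 6.65%.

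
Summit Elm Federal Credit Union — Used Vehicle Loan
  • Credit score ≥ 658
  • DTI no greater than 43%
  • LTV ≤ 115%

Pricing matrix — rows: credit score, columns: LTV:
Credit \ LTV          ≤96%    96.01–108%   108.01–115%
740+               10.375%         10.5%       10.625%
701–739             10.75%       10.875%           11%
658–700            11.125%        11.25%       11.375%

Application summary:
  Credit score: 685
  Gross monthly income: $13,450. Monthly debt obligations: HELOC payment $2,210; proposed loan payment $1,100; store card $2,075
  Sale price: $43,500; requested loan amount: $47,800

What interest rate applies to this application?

11.375%

Credit score 685 ≥ 658; Total monthly debts = (2,210 + 1,100 + 2,075) = 5,385. Debt-to-income = 5,385/13,450 = 40% — meets 43% limit
LTV: 47,800 ÷ 43,500 = 109.9%, within 115% cap
Score 685 is in the 658–700 band; LTV 109.9% is in the 108.01–115% band → 11.375%.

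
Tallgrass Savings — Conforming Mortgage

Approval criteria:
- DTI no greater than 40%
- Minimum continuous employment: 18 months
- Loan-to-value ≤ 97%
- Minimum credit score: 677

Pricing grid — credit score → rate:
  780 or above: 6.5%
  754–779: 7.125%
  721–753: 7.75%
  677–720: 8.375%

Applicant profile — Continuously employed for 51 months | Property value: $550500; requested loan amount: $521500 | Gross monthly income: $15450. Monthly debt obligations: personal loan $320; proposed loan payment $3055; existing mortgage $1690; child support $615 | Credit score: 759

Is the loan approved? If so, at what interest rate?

Approved at 7.125%

Credit score 759 ≥ 677 (meets minimum)
Total monthly debts = (320 + 3,055 + 1,690 + 615) = 5,680. Debt-to-income = 5,680/15,450 = 36.8% — meets 40% limit
Employment 51 ≥ 18 months
Loan-to-value = 521,500/550,500 = 94.7% — pass (97% max)
All requirements met. Score 759 falls in the 754–779 tier → 7.125%.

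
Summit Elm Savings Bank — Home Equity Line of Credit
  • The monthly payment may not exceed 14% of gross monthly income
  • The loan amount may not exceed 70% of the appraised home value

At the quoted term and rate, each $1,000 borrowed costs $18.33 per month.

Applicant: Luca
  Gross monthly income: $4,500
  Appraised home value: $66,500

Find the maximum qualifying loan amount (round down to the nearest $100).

Payment cap: 14% × $4,500 = $630/month.
At $18.33 per $1,000, that supports 630/18.33 × 1,000 ≈ $34,369 → $34,300.
LTV cap: 70% × $66,500 = $46,550 → $46,500.
Binding constraint: payment-to-income.

$34,300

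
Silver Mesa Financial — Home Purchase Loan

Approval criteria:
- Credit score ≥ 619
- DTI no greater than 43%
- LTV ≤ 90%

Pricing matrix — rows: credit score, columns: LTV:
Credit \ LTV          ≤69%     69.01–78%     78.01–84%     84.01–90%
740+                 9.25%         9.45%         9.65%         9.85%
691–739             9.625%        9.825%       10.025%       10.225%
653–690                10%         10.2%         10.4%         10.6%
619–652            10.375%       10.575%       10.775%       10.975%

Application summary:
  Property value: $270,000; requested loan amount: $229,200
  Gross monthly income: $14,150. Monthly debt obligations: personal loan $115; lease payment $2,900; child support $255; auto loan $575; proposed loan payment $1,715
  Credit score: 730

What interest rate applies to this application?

Credit score 730 ≥ 619; Total monthly debts = (115 + 2,900 + 255 + 575 + 1,715) = 5,560. Debt-to-income = 5,560/14,150 = 39.3% — meets 43% limit
LTV = 229,200/270,000 = 84.9% ≤ 90%
Credit 730 → row 691–739; LTV 84.9% → column 84.01–90%. Grid cell → 10.225%.

10.225%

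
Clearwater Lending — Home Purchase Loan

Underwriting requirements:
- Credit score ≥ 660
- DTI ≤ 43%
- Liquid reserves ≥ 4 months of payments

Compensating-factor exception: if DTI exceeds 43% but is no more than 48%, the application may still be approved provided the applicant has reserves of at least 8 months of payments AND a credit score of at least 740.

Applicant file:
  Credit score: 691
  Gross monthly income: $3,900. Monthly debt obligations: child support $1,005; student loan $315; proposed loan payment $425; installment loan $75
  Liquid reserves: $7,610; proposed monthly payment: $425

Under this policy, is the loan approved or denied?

Denied

Credit score 691 ≥ 660 (meets base)
Total debts = (1,005 + 315 + 425 + 75) = 1,820. DTI: 1,820 ÷ 3,900 = 46.7%, over the 43% base limit.
Reserves = 7,610/425 = 17.9 months ≥ 4
DTI 46.7% is within the 43%–48% exception band; checking compensating factors.
Override check — reserves: 17.9 mo (ok); score: 691 (below 740).
Compensating-factor requirement not fully met.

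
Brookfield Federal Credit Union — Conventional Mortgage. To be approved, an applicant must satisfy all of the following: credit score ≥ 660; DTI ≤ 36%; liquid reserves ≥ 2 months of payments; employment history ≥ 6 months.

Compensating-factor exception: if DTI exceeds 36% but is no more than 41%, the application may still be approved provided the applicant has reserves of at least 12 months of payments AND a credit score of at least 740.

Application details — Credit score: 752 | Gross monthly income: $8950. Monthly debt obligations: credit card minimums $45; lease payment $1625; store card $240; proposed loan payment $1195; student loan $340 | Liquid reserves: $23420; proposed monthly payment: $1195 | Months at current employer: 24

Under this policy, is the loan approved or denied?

Credit score 752 ≥ 660 (meets base)
Total debts = (45 + 1,625 + 240 + 1,195 + 340) = 3,445. DTI = 3,445/8,950 = 38.5% > 36% — standard DTI limit exceeded.
Reserves: 23,420 ÷ 1,195 = 19.6 months (meets 2-month minimum)
Employment 24 ≥ 6 months
DTI 38.5% is within the 36%–41% exception band; checking compensating factors.
Override check — reserves: 19.6 mo (ok); score: 752 (ok).
Both override conditions satisfied; DTI exception granted.

Approved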